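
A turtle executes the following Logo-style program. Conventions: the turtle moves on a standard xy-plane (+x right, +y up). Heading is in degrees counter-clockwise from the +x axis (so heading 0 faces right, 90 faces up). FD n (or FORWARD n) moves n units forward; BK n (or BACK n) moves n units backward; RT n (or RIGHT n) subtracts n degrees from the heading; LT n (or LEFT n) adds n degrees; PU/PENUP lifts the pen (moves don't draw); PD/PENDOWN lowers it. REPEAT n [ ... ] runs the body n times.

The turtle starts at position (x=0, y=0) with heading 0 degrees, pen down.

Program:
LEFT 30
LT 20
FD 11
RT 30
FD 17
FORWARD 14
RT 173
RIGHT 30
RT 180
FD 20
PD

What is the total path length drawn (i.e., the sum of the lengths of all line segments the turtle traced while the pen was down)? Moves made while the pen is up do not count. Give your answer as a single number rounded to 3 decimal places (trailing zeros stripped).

Answer: 62

Derivation:
Executing turtle program step by step:
Start: pos=(0,0), heading=0, pen down
LT 30: heading 0 -> 30
LT 20: heading 30 -> 50
FD 11: (0,0) -> (7.071,8.426) [heading=50, draw]
RT 30: heading 50 -> 20
FD 17: (7.071,8.426) -> (23.045,14.241) [heading=20, draw]
FD 14: (23.045,14.241) -> (36.201,19.029) [heading=20, draw]
RT 173: heading 20 -> 207
RT 30: heading 207 -> 177
RT 180: heading 177 -> 357
FD 20: (36.201,19.029) -> (56.174,17.982) [heading=357, draw]
PD: pen down
Final: pos=(56.174,17.982), heading=357, 4 segment(s) drawn

Segment lengths:
  seg 1: (0,0) -> (7.071,8.426), length = 11
  seg 2: (7.071,8.426) -> (23.045,14.241), length = 17
  seg 3: (23.045,14.241) -> (36.201,19.029), length = 14
  seg 4: (36.201,19.029) -> (56.174,17.982), length = 20
Total = 62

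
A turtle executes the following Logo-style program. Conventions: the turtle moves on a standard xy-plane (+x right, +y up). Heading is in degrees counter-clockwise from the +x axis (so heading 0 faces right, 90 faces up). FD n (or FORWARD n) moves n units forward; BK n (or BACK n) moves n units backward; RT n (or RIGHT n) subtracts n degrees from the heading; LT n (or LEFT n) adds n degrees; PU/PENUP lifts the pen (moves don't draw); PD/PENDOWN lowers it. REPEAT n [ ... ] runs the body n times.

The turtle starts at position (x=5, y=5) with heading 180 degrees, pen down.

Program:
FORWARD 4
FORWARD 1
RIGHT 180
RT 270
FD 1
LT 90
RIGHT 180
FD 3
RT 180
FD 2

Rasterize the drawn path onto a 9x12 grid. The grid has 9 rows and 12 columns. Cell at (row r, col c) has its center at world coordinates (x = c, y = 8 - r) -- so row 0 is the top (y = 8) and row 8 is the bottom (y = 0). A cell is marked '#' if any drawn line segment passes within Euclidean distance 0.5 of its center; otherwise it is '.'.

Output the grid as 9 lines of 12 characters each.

Answer: ............
............
####........
######......
............
............
............
............
............

Derivation:
Segment 0: (5,5) -> (1,5)
Segment 1: (1,5) -> (0,5)
Segment 2: (0,5) -> (-0,6)
Segment 3: (-0,6) -> (3,6)
Segment 4: (3,6) -> (1,6)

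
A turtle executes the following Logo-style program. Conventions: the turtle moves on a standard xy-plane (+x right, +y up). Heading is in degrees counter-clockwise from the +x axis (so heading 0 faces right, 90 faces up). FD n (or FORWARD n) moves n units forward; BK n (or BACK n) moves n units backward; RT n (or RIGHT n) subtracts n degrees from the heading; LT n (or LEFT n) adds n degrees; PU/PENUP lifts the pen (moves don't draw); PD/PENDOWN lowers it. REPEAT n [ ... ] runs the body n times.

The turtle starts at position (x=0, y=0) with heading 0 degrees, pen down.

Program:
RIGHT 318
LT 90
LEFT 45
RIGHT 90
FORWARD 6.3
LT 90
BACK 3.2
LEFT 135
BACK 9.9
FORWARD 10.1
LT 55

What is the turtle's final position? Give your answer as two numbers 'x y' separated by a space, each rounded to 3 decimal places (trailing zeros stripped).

Executing turtle program step by step:
Start: pos=(0,0), heading=0, pen down
RT 318: heading 0 -> 42
LT 90: heading 42 -> 132
LT 45: heading 132 -> 177
RT 90: heading 177 -> 87
FD 6.3: (0,0) -> (0.33,6.291) [heading=87, draw]
LT 90: heading 87 -> 177
BK 3.2: (0.33,6.291) -> (3.525,6.124) [heading=177, draw]
LT 135: heading 177 -> 312
BK 9.9: (3.525,6.124) -> (-3.099,13.481) [heading=312, draw]
FD 10.1: (-3.099,13.481) -> (3.659,5.975) [heading=312, draw]
LT 55: heading 312 -> 7
Final: pos=(3.659,5.975), heading=7, 4 segment(s) drawn

Answer: 3.659 5.975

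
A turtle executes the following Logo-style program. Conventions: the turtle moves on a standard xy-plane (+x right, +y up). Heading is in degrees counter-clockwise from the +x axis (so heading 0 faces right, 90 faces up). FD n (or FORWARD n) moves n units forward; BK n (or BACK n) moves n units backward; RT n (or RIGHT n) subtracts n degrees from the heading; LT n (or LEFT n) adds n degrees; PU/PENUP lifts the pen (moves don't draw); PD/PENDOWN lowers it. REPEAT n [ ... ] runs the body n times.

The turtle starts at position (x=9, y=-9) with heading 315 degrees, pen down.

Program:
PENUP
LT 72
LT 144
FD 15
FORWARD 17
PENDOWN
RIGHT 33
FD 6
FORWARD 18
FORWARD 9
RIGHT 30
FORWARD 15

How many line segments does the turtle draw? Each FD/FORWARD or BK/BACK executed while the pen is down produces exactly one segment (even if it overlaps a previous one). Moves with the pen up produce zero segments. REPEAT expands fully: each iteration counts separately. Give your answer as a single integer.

Executing turtle program step by step:
Start: pos=(9,-9), heading=315, pen down
PU: pen up
LT 72: heading 315 -> 27
LT 144: heading 27 -> 171
FD 15: (9,-9) -> (-5.815,-6.653) [heading=171, move]
FD 17: (-5.815,-6.653) -> (-22.606,-3.994) [heading=171, move]
PD: pen down
RT 33: heading 171 -> 138
FD 6: (-22.606,-3.994) -> (-27.065,0.021) [heading=138, draw]
FD 18: (-27.065,0.021) -> (-40.442,12.065) [heading=138, draw]
FD 9: (-40.442,12.065) -> (-47.13,18.087) [heading=138, draw]
RT 30: heading 138 -> 108
FD 15: (-47.13,18.087) -> (-51.765,32.353) [heading=108, draw]
Final: pos=(-51.765,32.353), heading=108, 4 segment(s) drawn
Segments drawn: 4

Answer: 4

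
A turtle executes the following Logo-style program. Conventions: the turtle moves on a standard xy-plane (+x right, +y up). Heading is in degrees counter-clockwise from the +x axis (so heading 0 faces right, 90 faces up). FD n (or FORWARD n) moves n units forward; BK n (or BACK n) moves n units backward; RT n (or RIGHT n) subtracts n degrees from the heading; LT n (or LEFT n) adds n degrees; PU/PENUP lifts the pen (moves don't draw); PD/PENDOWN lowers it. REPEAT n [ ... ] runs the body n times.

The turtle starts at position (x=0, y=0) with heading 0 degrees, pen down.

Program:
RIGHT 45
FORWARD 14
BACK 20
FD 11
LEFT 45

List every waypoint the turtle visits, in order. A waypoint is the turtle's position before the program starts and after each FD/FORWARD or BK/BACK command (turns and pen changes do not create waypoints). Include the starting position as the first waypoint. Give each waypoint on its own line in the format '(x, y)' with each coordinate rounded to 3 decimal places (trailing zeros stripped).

Answer: (0, 0)
(9.899, -9.899)
(-4.243, 4.243)
(3.536, -3.536)

Derivation:
Executing turtle program step by step:
Start: pos=(0,0), heading=0, pen down
RT 45: heading 0 -> 315
FD 14: (0,0) -> (9.899,-9.899) [heading=315, draw]
BK 20: (9.899,-9.899) -> (-4.243,4.243) [heading=315, draw]
FD 11: (-4.243,4.243) -> (3.536,-3.536) [heading=315, draw]
LT 45: heading 315 -> 0
Final: pos=(3.536,-3.536), heading=0, 3 segment(s) drawn
Waypoints (4 total):
(0, 0)
(9.899, -9.899)
(-4.243, 4.243)
(3.536, -3.536)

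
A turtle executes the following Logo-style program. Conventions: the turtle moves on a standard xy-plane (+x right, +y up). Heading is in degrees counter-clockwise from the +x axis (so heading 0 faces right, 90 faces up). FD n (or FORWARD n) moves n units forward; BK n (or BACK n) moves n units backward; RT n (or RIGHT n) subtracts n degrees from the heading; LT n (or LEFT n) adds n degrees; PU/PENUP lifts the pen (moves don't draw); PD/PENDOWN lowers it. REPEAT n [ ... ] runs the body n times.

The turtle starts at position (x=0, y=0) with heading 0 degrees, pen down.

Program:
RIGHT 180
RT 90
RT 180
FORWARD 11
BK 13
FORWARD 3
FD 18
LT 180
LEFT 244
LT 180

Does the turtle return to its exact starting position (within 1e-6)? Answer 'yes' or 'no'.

Executing turtle program step by step:
Start: pos=(0,0), heading=0, pen down
RT 180: heading 0 -> 180
RT 90: heading 180 -> 90
RT 180: heading 90 -> 270
FD 11: (0,0) -> (0,-11) [heading=270, draw]
BK 13: (0,-11) -> (0,2) [heading=270, draw]
FD 3: (0,2) -> (0,-1) [heading=270, draw]
FD 18: (0,-1) -> (0,-19) [heading=270, draw]
LT 180: heading 270 -> 90
LT 244: heading 90 -> 334
LT 180: heading 334 -> 154
Final: pos=(0,-19), heading=154, 4 segment(s) drawn

Start position: (0, 0)
Final position: (0, -19)
Distance = 19; >= 1e-6 -> NOT closed

Answer: no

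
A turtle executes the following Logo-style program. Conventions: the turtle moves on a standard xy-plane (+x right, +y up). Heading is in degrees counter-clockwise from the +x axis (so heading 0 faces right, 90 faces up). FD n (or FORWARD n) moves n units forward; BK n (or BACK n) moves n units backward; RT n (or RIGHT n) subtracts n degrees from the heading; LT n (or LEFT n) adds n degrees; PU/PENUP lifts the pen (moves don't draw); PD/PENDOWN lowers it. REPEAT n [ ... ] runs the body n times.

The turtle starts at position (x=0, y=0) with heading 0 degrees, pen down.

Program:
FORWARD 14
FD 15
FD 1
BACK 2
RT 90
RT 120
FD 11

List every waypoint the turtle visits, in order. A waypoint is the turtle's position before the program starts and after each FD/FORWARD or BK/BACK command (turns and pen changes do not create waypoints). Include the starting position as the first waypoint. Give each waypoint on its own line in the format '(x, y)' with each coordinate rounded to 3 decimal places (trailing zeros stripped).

Answer: (0, 0)
(14, 0)
(29, 0)
(30, 0)
(28, 0)
(18.474, 5.5)

Derivation:
Executing turtle program step by step:
Start: pos=(0,0), heading=0, pen down
FD 14: (0,0) -> (14,0) [heading=0, draw]
FD 15: (14,0) -> (29,0) [heading=0, draw]
FD 1: (29,0) -> (30,0) [heading=0, draw]
BK 2: (30,0) -> (28,0) [heading=0, draw]
RT 90: heading 0 -> 270
RT 120: heading 270 -> 150
FD 11: (28,0) -> (18.474,5.5) [heading=150, draw]
Final: pos=(18.474,5.5), heading=150, 5 segment(s) drawn
Waypoints (6 total):
(0, 0)
(14, 0)
(29, 0)
(30, 0)
(28, 0)
(18.474, 5.5)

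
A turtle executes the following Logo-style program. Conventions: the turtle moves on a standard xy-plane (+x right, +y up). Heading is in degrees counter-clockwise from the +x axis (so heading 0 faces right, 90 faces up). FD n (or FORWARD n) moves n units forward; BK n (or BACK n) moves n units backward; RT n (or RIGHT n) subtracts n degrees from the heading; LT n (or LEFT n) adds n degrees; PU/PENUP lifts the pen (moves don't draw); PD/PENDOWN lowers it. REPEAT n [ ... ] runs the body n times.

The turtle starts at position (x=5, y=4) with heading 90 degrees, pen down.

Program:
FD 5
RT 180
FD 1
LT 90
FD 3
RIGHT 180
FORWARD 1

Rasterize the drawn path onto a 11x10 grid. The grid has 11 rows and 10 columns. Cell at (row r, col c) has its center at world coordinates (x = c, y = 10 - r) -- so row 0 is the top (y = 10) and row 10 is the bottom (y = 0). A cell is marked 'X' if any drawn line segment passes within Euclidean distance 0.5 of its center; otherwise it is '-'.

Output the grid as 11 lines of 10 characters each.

Answer: ----------
-----X----
-----XXXX-
-----X----
-----X----
-----X----
-----X----
----------
----------
----------
----------

Derivation:
Segment 0: (5,4) -> (5,9)
Segment 1: (5,9) -> (5,8)
Segment 2: (5,8) -> (8,8)
Segment 3: (8,8) -> (7,8)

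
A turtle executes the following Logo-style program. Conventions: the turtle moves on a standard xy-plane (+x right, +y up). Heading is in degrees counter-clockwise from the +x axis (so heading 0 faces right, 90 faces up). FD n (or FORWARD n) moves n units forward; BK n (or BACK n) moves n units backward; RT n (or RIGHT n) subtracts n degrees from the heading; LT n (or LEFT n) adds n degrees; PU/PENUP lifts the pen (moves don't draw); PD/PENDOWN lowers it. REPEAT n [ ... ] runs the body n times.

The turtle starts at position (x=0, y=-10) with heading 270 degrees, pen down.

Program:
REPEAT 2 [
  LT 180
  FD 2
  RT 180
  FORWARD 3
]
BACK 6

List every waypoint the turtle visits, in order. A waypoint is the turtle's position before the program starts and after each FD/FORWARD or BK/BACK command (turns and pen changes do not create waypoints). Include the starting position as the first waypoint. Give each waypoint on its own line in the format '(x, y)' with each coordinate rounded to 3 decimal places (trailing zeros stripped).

Answer: (0, -10)
(0, -8)
(0, -11)
(0, -9)
(0, -12)
(0, -6)

Derivation:
Executing turtle program step by step:
Start: pos=(0,-10), heading=270, pen down
REPEAT 2 [
  -- iteration 1/2 --
  LT 180: heading 270 -> 90
  FD 2: (0,-10) -> (0,-8) [heading=90, draw]
  RT 180: heading 90 -> 270
  FD 3: (0,-8) -> (0,-11) [heading=270, draw]
  -- iteration 2/2 --
  LT 180: heading 270 -> 90
  FD 2: (0,-11) -> (0,-9) [heading=90, draw]
  RT 180: heading 90 -> 270
  FD 3: (0,-9) -> (0,-12) [heading=270, draw]
]
BK 6: (0,-12) -> (0,-6) [heading=270, draw]
Final: pos=(0,-6), heading=270, 5 segment(s) drawn
Waypoints (6 total):
(0, -10)
(0, -8)
(0, -11)
(0, -9)
(0, -12)
(0, -6)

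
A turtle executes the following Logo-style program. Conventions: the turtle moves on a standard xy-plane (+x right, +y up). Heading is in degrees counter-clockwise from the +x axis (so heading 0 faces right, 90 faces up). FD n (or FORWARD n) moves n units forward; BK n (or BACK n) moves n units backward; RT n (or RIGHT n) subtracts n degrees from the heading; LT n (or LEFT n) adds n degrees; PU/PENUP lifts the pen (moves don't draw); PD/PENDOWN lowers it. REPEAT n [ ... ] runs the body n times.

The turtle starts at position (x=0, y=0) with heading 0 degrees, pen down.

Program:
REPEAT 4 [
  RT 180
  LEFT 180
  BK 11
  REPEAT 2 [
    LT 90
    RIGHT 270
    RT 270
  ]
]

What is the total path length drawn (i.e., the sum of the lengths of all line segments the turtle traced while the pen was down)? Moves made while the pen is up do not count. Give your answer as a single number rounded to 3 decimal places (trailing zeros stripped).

Executing turtle program step by step:
Start: pos=(0,0), heading=0, pen down
REPEAT 4 [
  -- iteration 1/4 --
  RT 180: heading 0 -> 180
  LT 180: heading 180 -> 0
  BK 11: (0,0) -> (-11,0) [heading=0, draw]
  REPEAT 2 [
    -- iteration 1/2 --
    LT 90: heading 0 -> 90
    RT 270: heading 90 -> 180
    RT 270: heading 180 -> 270
    -- iteration 2/2 --
    LT 90: heading 270 -> 0
    RT 270: heading 0 -> 90
    RT 270: heading 90 -> 180
  ]
  -- iteration 2/4 --
  RT 180: heading 180 -> 0
  LT 180: heading 0 -> 180
  BK 11: (-11,0) -> (0,0) [heading=180, draw]
  REPEAT 2 [
    -- iteration 1/2 --
    LT 90: heading 180 -> 270
    RT 270: heading 270 -> 0
    RT 270: heading 0 -> 90
    -- iteration 2/2 --
    LT 90: heading 90 -> 180
    RT 270: heading 180 -> 270
    RT 270: heading 270 -> 0
  ]
  -- iteration 3/4 --
  RT 180: heading 0 -> 180
  LT 180: heading 180 -> 0
  BK 11: (0,0) -> (-11,0) [heading=0, draw]
  REPEAT 2 [
    -- iteration 1/2 --
    LT 90: heading 0 -> 90
    RT 270: heading 90 -> 180
    RT 270: heading 180 -> 270
    -- iteration 2/2 --
    LT 90: heading 270 -> 0
    RT 270: heading 0 -> 90
    RT 270: heading 90 -> 180
  ]
  -- iteration 4/4 --
  RT 180: heading 180 -> 0
  LT 180: heading 0 -> 180
  BK 11: (-11,0) -> (0,0) [heading=180, draw]
  REPEAT 2 [
    -- iteration 1/2 --
    LT 90: heading 180 -> 270
    RT 270: heading 270 -> 0
    RT 270: heading 0 -> 90
    -- iteration 2/2 --
    LT 90: heading 90 -> 180
    RT 270: heading 180 -> 270
    RT 270: heading 270 -> 0
  ]
]
Final: pos=(0,0), heading=0, 4 segment(s) drawn

Segment lengths:
  seg 1: (0,0) -> (-11,0), length = 11
  seg 2: (-11,0) -> (0,0), length = 11
  seg 3: (0,0) -> (-11,0), length = 11
  seg 4: (-11,0) -> (0,0), length = 11
Total = 44

Answer: 44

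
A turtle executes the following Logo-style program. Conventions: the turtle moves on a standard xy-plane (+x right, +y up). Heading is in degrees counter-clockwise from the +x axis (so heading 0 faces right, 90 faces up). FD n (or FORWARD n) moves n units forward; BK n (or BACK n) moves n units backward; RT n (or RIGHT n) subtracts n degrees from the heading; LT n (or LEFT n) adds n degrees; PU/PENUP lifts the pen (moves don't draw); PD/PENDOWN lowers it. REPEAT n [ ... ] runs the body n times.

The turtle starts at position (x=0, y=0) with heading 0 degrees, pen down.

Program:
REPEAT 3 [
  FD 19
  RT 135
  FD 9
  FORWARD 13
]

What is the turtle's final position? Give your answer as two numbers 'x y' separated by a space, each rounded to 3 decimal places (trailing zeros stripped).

Executing turtle program step by step:
Start: pos=(0,0), heading=0, pen down
REPEAT 3 [
  -- iteration 1/3 --
  FD 19: (0,0) -> (19,0) [heading=0, draw]
  RT 135: heading 0 -> 225
  FD 9: (19,0) -> (12.636,-6.364) [heading=225, draw]
  FD 13: (12.636,-6.364) -> (3.444,-15.556) [heading=225, draw]
  -- iteration 2/3 --
  FD 19: (3.444,-15.556) -> (-9.991,-28.991) [heading=225, draw]
  RT 135: heading 225 -> 90
  FD 9: (-9.991,-28.991) -> (-9.991,-19.991) [heading=90, draw]
  FD 13: (-9.991,-19.991) -> (-9.991,-6.991) [heading=90, draw]
  -- iteration 3/3 --
  FD 19: (-9.991,-6.991) -> (-9.991,12.009) [heading=90, draw]
  RT 135: heading 90 -> 315
  FD 9: (-9.991,12.009) -> (-3.627,5.645) [heading=315, draw]
  FD 13: (-3.627,5.645) -> (5.565,-3.548) [heading=315, draw]
]
Final: pos=(5.565,-3.548), heading=315, 9 segment(s) drawn

Answer: 5.565 -3.548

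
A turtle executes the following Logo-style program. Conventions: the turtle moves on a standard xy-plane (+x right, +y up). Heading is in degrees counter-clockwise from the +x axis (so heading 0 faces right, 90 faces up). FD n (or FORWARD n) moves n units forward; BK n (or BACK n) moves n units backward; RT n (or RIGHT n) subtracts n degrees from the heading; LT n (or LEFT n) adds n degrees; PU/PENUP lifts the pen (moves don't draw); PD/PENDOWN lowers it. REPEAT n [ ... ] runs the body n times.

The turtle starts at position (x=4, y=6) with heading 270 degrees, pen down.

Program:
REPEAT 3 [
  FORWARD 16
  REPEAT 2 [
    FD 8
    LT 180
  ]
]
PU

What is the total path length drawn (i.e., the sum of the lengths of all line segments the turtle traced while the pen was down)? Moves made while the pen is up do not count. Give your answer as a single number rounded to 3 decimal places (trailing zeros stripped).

Answer: 96

Derivation:
Executing turtle program step by step:
Start: pos=(4,6), heading=270, pen down
REPEAT 3 [
  -- iteration 1/3 --
  FD 16: (4,6) -> (4,-10) [heading=270, draw]
  REPEAT 2 [
    -- iteration 1/2 --
    FD 8: (4,-10) -> (4,-18) [heading=270, draw]
    LT 180: heading 270 -> 90
    -- iteration 2/2 --
    FD 8: (4,-18) -> (4,-10) [heading=90, draw]
    LT 180: heading 90 -> 270
  ]
  -- iteration 2/3 --
  FD 16: (4,-10) -> (4,-26) [heading=270, draw]
  REPEAT 2 [
    -- iteration 1/2 --
    FD 8: (4,-26) -> (4,-34) [heading=270, draw]
    LT 180: heading 270 -> 90
    -- iteration 2/2 --
    FD 8: (4,-34) -> (4,-26) [heading=90, draw]
    LT 180: heading 90 -> 270
  ]
  -- iteration 3/3 --
  FD 16: (4,-26) -> (4,-42) [heading=270, draw]
  REPEAT 2 [
    -- iteration 1/2 --
    FD 8: (4,-42) -> (4,-50) [heading=270, draw]
    LT 180: heading 270 -> 90
    -- iteration 2/2 --
    FD 8: (4,-50) -> (4,-42) [heading=90, draw]
    LT 180: heading 90 -> 270
  ]
]
PU: pen up
Final: pos=(4,-42), heading=270, 9 segment(s) drawn

Segment lengths:
  seg 1: (4,6) -> (4,-10), length = 16
  seg 2: (4,-10) -> (4,-18), length = 8
  seg 3: (4,-18) -> (4,-10), length = 8
  seg 4: (4,-10) -> (4,-26), length = 16
  seg 5: (4,-26) -> (4,-34), length = 8
  seg 6: (4,-34) -> (4,-26), length = 8
  seg 7: (4,-26) -> (4,-42), length = 16
  seg 8: (4,-42) -> (4,-50), length = 8
  seg 9: (4,-50) -> (4,-42), length = 8
Total = 96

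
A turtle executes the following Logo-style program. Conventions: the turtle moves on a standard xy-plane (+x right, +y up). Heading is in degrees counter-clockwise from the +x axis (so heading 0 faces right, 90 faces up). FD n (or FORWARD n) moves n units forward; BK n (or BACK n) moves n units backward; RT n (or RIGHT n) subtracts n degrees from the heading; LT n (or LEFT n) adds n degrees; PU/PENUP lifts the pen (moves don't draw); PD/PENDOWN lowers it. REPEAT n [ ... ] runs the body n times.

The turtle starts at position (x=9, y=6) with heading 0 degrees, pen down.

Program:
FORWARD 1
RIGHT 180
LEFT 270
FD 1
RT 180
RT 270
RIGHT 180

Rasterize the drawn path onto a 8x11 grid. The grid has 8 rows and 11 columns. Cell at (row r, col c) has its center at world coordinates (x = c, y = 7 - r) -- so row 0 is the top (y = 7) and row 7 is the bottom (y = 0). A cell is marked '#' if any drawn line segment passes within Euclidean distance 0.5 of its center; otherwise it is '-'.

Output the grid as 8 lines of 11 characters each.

Answer: ----------#
---------##
-----------
-----------
-----------
-----------
-----------
-----------

Derivation:
Segment 0: (9,6) -> (10,6)
Segment 1: (10,6) -> (10,7)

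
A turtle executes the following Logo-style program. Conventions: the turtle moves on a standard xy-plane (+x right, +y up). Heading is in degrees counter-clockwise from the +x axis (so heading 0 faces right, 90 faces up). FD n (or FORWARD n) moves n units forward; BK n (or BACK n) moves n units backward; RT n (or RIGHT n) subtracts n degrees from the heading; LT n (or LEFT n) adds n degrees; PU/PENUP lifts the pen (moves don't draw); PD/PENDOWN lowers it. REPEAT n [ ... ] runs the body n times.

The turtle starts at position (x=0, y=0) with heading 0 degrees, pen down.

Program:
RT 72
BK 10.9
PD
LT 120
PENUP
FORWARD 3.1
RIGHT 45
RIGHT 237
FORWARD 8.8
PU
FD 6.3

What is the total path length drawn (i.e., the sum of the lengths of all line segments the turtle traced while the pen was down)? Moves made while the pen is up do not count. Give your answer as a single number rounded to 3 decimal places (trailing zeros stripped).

Executing turtle program step by step:
Start: pos=(0,0), heading=0, pen down
RT 72: heading 0 -> 288
BK 10.9: (0,0) -> (-3.368,10.367) [heading=288, draw]
PD: pen down
LT 120: heading 288 -> 48
PU: pen up
FD 3.1: (-3.368,10.367) -> (-1.294,12.67) [heading=48, move]
RT 45: heading 48 -> 3
RT 237: heading 3 -> 126
FD 8.8: (-1.294,12.67) -> (-6.466,19.79) [heading=126, move]
PU: pen up
FD 6.3: (-6.466,19.79) -> (-10.17,24.886) [heading=126, move]
Final: pos=(-10.17,24.886), heading=126, 1 segment(s) drawn

Segment lengths:
  seg 1: (0,0) -> (-3.368,10.367), length = 10.9
Total = 10.9

Answer: 10.9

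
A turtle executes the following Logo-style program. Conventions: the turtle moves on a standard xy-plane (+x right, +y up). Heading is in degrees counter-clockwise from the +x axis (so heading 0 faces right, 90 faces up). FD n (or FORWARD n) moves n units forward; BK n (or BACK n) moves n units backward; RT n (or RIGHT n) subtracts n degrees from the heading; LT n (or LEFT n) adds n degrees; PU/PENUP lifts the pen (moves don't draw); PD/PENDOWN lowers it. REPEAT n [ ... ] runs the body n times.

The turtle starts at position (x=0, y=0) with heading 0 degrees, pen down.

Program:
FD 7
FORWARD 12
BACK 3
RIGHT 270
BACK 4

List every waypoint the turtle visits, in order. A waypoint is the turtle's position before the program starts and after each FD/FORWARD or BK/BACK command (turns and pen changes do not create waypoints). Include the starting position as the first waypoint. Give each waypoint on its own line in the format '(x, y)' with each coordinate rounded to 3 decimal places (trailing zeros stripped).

Executing turtle program step by step:
Start: pos=(0,0), heading=0, pen down
FD 7: (0,0) -> (7,0) [heading=0, draw]
FD 12: (7,0) -> (19,0) [heading=0, draw]
BK 3: (19,0) -> (16,0) [heading=0, draw]
RT 270: heading 0 -> 90
BK 4: (16,0) -> (16,-4) [heading=90, draw]
Final: pos=(16,-4), heading=90, 4 segment(s) drawn
Waypoints (5 total):
(0, 0)
(7, 0)
(19, 0)
(16, 0)
(16, -4)

Answer: (0, 0)
(7, 0)
(19, 0)
(16, 0)
(16, -4)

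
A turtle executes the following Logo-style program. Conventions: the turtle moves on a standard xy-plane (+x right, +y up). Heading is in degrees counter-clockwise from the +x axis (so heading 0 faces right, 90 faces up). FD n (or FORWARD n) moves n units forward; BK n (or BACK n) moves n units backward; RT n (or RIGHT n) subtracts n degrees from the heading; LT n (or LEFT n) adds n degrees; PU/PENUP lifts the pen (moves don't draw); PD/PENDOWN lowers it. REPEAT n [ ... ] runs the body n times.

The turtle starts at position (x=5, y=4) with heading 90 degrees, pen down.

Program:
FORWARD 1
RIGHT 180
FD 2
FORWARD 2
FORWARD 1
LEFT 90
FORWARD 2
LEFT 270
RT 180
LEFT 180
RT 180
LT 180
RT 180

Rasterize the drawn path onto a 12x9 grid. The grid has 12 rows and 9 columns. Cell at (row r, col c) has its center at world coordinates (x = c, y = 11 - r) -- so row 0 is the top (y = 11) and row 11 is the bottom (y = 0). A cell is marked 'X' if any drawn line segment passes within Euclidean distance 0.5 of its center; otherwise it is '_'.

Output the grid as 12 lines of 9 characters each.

Segment 0: (5,4) -> (5,5)
Segment 1: (5,5) -> (5,3)
Segment 2: (5,3) -> (5,1)
Segment 3: (5,1) -> (5,0)
Segment 4: (5,0) -> (7,0)

Answer: _________
_________
_________
_________
_________
_________
_____X___
_____X___
_____X___
_____X___
_____X___
_____XXX_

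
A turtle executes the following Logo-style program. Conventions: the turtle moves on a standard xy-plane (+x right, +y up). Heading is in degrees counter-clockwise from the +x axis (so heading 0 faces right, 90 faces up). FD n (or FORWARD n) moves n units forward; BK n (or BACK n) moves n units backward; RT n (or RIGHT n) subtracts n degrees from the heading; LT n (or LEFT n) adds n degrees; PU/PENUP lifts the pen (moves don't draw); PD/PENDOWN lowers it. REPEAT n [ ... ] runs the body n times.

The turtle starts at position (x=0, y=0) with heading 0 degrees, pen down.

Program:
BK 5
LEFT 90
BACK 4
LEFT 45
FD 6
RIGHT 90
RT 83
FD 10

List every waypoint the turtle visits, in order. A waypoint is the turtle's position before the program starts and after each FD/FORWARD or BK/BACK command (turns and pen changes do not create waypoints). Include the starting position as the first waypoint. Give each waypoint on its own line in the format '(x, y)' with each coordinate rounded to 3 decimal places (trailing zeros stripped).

Executing turtle program step by step:
Start: pos=(0,0), heading=0, pen down
BK 5: (0,0) -> (-5,0) [heading=0, draw]
LT 90: heading 0 -> 90
BK 4: (-5,0) -> (-5,-4) [heading=90, draw]
LT 45: heading 90 -> 135
FD 6: (-5,-4) -> (-9.243,0.243) [heading=135, draw]
RT 90: heading 135 -> 45
RT 83: heading 45 -> 322
FD 10: (-9.243,0.243) -> (-1.363,-5.914) [heading=322, draw]
Final: pos=(-1.363,-5.914), heading=322, 4 segment(s) drawn
Waypoints (5 total):
(0, 0)
(-5, 0)
(-5, -4)
(-9.243, 0.243)
(-1.363, -5.914)

Answer: (0, 0)
(-5, 0)
(-5, -4)
(-9.243, 0.243)
(-1.363, -5.914)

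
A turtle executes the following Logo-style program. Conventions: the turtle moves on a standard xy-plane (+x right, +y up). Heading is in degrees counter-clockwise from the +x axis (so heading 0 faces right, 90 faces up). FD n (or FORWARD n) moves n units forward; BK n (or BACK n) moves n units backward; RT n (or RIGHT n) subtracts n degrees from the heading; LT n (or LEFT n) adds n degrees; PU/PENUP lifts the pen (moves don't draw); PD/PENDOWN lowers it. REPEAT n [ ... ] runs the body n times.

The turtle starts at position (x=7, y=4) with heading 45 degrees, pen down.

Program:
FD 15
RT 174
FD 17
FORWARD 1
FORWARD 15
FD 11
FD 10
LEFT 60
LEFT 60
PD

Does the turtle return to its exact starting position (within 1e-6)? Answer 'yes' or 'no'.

Answer: no

Derivation:
Executing turtle program step by step:
Start: pos=(7,4), heading=45, pen down
FD 15: (7,4) -> (17.607,14.607) [heading=45, draw]
RT 174: heading 45 -> 231
FD 17: (17.607,14.607) -> (6.908,1.395) [heading=231, draw]
FD 1: (6.908,1.395) -> (6.279,0.618) [heading=231, draw]
FD 15: (6.279,0.618) -> (-3.161,-11.039) [heading=231, draw]
FD 11: (-3.161,-11.039) -> (-10.083,-19.588) [heading=231, draw]
FD 10: (-10.083,-19.588) -> (-16.377,-27.359) [heading=231, draw]
LT 60: heading 231 -> 291
LT 60: heading 291 -> 351
PD: pen down
Final: pos=(-16.377,-27.359), heading=351, 6 segment(s) drawn

Start position: (7, 4)
Final position: (-16.377, -27.359)
Distance = 39.114; >= 1e-6 -> NOT closed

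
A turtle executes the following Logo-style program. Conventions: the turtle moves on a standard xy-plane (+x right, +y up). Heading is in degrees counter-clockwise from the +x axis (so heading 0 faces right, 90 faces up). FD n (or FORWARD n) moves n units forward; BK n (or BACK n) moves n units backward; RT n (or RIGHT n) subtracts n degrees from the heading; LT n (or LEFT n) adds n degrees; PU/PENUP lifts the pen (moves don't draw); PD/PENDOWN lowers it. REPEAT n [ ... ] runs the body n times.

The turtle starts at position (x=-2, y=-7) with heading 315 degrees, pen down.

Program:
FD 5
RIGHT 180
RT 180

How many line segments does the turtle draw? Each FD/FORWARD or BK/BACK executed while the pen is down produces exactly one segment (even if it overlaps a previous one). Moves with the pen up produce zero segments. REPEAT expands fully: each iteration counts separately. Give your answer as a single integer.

Executing turtle program step by step:
Start: pos=(-2,-7), heading=315, pen down
FD 5: (-2,-7) -> (1.536,-10.536) [heading=315, draw]
RT 180: heading 315 -> 135
RT 180: heading 135 -> 315
Final: pos=(1.536,-10.536), heading=315, 1 segment(s) drawn
Segments drawn: 1

Answer: 1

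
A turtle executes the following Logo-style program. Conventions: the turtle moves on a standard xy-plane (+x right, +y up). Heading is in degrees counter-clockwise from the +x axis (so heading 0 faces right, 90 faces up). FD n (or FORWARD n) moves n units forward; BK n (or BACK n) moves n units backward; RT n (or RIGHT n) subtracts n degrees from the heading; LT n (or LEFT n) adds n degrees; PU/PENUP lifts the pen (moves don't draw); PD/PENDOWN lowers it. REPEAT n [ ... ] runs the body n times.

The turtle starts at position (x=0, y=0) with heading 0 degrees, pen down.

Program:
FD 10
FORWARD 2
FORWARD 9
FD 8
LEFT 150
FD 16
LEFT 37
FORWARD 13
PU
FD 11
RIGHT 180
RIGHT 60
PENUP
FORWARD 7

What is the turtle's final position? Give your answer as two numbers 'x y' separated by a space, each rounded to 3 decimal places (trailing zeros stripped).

Answer: -4.465 -0.515

Derivation:
Executing turtle program step by step:
Start: pos=(0,0), heading=0, pen down
FD 10: (0,0) -> (10,0) [heading=0, draw]
FD 2: (10,0) -> (12,0) [heading=0, draw]
FD 9: (12,0) -> (21,0) [heading=0, draw]
FD 8: (21,0) -> (29,0) [heading=0, draw]
LT 150: heading 0 -> 150
FD 16: (29,0) -> (15.144,8) [heading=150, draw]
LT 37: heading 150 -> 187
FD 13: (15.144,8) -> (2.24,6.416) [heading=187, draw]
PU: pen up
FD 11: (2.24,6.416) -> (-8.678,5.075) [heading=187, move]
RT 180: heading 187 -> 7
RT 60: heading 7 -> 307
PU: pen up
FD 7: (-8.678,5.075) -> (-4.465,-0.515) [heading=307, move]
Final: pos=(-4.465,-0.515), heading=307, 6 segment(s) drawn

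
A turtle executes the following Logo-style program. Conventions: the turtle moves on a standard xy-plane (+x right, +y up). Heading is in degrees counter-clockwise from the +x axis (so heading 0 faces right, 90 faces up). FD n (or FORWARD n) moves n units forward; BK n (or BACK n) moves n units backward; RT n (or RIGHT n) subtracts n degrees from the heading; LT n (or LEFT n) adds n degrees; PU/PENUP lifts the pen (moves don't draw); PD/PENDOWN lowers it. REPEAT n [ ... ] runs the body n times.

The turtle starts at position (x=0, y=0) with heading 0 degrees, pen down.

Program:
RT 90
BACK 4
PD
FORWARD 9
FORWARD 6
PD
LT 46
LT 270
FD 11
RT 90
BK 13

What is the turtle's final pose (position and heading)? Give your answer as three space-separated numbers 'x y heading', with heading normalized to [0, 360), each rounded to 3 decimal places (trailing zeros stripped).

Answer: 1.71 -27.943 136

Derivation:
Executing turtle program step by step:
Start: pos=(0,0), heading=0, pen down
RT 90: heading 0 -> 270
BK 4: (0,0) -> (0,4) [heading=270, draw]
PD: pen down
FD 9: (0,4) -> (0,-5) [heading=270, draw]
FD 6: (0,-5) -> (0,-11) [heading=270, draw]
PD: pen down
LT 46: heading 270 -> 316
LT 270: heading 316 -> 226
FD 11: (0,-11) -> (-7.641,-18.913) [heading=226, draw]
RT 90: heading 226 -> 136
BK 13: (-7.641,-18.913) -> (1.71,-27.943) [heading=136, draw]
Final: pos=(1.71,-27.943), heading=136, 5 segment(s) drawn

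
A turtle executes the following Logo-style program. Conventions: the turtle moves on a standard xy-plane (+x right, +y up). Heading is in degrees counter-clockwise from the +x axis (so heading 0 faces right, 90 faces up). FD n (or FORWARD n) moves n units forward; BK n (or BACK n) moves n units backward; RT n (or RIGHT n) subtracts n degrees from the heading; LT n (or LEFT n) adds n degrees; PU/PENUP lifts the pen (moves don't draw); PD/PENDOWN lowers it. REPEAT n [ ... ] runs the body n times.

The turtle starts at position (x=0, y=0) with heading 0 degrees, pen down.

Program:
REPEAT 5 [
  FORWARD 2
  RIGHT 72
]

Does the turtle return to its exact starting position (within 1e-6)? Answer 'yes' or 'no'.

Answer: yes

Derivation:
Executing turtle program step by step:
Start: pos=(0,0), heading=0, pen down
REPEAT 5 [
  -- iteration 1/5 --
  FD 2: (0,0) -> (2,0) [heading=0, draw]
  RT 72: heading 0 -> 288
  -- iteration 2/5 --
  FD 2: (2,0) -> (2.618,-1.902) [heading=288, draw]
  RT 72: heading 288 -> 216
  -- iteration 3/5 --
  FD 2: (2.618,-1.902) -> (1,-3.078) [heading=216, draw]
  RT 72: heading 216 -> 144
  -- iteration 4/5 --
  FD 2: (1,-3.078) -> (-0.618,-1.902) [heading=144, draw]
  RT 72: heading 144 -> 72
  -- iteration 5/5 --
  FD 2: (-0.618,-1.902) -> (0,0) [heading=72, draw]
  RT 72: heading 72 -> 0
]
Final: pos=(0,0), heading=0, 5 segment(s) drawn

Start position: (0, 0)
Final position: (0, 0)
Distance = 0; < 1e-6 -> CLOSED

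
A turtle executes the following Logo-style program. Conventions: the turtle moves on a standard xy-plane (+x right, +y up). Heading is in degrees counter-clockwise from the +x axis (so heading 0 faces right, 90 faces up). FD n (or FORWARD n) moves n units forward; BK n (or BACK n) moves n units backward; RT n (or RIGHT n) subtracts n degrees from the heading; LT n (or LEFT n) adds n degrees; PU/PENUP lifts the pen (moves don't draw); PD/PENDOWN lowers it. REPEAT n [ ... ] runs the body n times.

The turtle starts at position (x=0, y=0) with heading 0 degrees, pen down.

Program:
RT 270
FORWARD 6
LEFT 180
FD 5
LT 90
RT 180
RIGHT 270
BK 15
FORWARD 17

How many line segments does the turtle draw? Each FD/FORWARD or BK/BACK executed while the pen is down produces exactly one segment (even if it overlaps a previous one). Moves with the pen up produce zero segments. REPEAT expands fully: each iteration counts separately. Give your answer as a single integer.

Executing turtle program step by step:
Start: pos=(0,0), heading=0, pen down
RT 270: heading 0 -> 90
FD 6: (0,0) -> (0,6) [heading=90, draw]
LT 180: heading 90 -> 270
FD 5: (0,6) -> (0,1) [heading=270, draw]
LT 90: heading 270 -> 0
RT 180: heading 0 -> 180
RT 270: heading 180 -> 270
BK 15: (0,1) -> (0,16) [heading=270, draw]
FD 17: (0,16) -> (0,-1) [heading=270, draw]
Final: pos=(0,-1), heading=270, 4 segment(s) drawn
Segments drawn: 4

Answer: 4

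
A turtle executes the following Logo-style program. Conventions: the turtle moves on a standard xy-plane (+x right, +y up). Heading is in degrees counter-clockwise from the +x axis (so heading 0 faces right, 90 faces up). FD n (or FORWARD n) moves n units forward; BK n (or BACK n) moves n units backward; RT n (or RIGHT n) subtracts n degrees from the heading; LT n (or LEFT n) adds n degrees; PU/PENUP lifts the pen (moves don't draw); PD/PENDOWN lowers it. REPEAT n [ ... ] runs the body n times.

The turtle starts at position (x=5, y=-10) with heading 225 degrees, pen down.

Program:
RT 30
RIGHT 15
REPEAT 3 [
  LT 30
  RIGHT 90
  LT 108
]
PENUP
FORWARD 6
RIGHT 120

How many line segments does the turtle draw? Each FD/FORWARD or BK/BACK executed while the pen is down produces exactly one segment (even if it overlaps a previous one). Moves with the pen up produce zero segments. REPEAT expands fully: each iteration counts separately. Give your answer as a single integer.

Executing turtle program step by step:
Start: pos=(5,-10), heading=225, pen down
RT 30: heading 225 -> 195
RT 15: heading 195 -> 180
REPEAT 3 [
  -- iteration 1/3 --
  LT 30: heading 180 -> 210
  RT 90: heading 210 -> 120
  LT 108: heading 120 -> 228
  -- iteration 2/3 --
  LT 30: heading 228 -> 258
  RT 90: heading 258 -> 168
  LT 108: heading 168 -> 276
  -- iteration 3/3 --
  LT 30: heading 276 -> 306
  RT 90: heading 306 -> 216
  LT 108: heading 216 -> 324
]
PU: pen up
FD 6: (5,-10) -> (9.854,-13.527) [heading=324, move]
RT 120: heading 324 -> 204
Final: pos=(9.854,-13.527), heading=204, 0 segment(s) drawn
Segments drawn: 0

Answer: 0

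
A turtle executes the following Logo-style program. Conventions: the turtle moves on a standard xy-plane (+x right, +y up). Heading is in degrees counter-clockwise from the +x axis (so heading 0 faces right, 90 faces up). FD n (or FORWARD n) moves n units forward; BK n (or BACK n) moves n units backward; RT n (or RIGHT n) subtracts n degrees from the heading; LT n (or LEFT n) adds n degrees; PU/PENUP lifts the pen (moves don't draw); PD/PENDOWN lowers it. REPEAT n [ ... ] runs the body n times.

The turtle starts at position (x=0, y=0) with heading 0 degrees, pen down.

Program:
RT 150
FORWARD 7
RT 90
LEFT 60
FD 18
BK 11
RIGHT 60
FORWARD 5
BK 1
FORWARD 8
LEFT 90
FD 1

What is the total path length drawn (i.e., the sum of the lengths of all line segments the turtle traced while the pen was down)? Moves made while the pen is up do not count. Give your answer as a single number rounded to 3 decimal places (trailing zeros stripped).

Executing turtle program step by step:
Start: pos=(0,0), heading=0, pen down
RT 150: heading 0 -> 210
FD 7: (0,0) -> (-6.062,-3.5) [heading=210, draw]
RT 90: heading 210 -> 120
LT 60: heading 120 -> 180
FD 18: (-6.062,-3.5) -> (-24.062,-3.5) [heading=180, draw]
BK 11: (-24.062,-3.5) -> (-13.062,-3.5) [heading=180, draw]
RT 60: heading 180 -> 120
FD 5: (-13.062,-3.5) -> (-15.562,0.83) [heading=120, draw]
BK 1: (-15.562,0.83) -> (-15.062,-0.036) [heading=120, draw]
FD 8: (-15.062,-0.036) -> (-19.062,6.892) [heading=120, draw]
LT 90: heading 120 -> 210
FD 1: (-19.062,6.892) -> (-19.928,6.392) [heading=210, draw]
Final: pos=(-19.928,6.392), heading=210, 7 segment(s) drawn

Segment lengths:
  seg 1: (0,0) -> (-6.062,-3.5), length = 7
  seg 2: (-6.062,-3.5) -> (-24.062,-3.5), length = 18
  seg 3: (-24.062,-3.5) -> (-13.062,-3.5), length = 11
  seg 4: (-13.062,-3.5) -> (-15.562,0.83), length = 5
  seg 5: (-15.562,0.83) -> (-15.062,-0.036), length = 1
  seg 6: (-15.062,-0.036) -> (-19.062,6.892), length = 8
  seg 7: (-19.062,6.892) -> (-19.928,6.392), length = 1
Total = 51

Answer: 51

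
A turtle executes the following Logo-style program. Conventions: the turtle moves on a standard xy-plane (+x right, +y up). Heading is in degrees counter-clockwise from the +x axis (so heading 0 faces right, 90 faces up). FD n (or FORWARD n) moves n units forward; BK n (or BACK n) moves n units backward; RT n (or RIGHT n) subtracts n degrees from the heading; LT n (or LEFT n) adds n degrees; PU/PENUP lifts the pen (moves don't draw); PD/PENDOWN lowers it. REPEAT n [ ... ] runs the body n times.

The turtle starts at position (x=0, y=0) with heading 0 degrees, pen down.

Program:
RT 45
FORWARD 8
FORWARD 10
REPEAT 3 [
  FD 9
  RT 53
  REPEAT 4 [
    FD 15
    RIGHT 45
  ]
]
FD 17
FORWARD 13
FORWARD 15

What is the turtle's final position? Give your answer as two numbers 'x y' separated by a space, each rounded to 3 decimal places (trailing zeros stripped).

Answer: 47.336 -27.877

Derivation:
Executing turtle program step by step:
Start: pos=(0,0), heading=0, pen down
RT 45: heading 0 -> 315
FD 8: (0,0) -> (5.657,-5.657) [heading=315, draw]
FD 10: (5.657,-5.657) -> (12.728,-12.728) [heading=315, draw]
REPEAT 3 [
  -- iteration 1/3 --
  FD 9: (12.728,-12.728) -> (19.092,-19.092) [heading=315, draw]
  RT 53: heading 315 -> 262
  REPEAT 4 [
    -- iteration 1/4 --
    FD 15: (19.092,-19.092) -> (17.004,-33.946) [heading=262, draw]
    RT 45: heading 262 -> 217
    -- iteration 2/4 --
    FD 15: (17.004,-33.946) -> (5.025,-42.973) [heading=217, draw]
    RT 45: heading 217 -> 172
    -- iteration 3/4 --
    FD 15: (5.025,-42.973) -> (-9.829,-40.886) [heading=172, draw]
    RT 45: heading 172 -> 127
    -- iteration 4/4 --
    FD 15: (-9.829,-40.886) -> (-18.856,-28.906) [heading=127, draw]
    RT 45: heading 127 -> 82
  ]
  -- iteration 2/3 --
  FD 9: (-18.856,-28.906) -> (-17.604,-19.994) [heading=82, draw]
  RT 53: heading 82 -> 29
  REPEAT 4 [
    -- iteration 1/4 --
    FD 15: (-17.604,-19.994) -> (-4.485,-12.721) [heading=29, draw]
    RT 45: heading 29 -> 344
    -- iteration 2/4 --
    FD 15: (-4.485,-12.721) -> (9.934,-16.856) [heading=344, draw]
    RT 45: heading 344 -> 299
    -- iteration 3/4 --
    FD 15: (9.934,-16.856) -> (17.206,-29.975) [heading=299, draw]
    RT 45: heading 299 -> 254
    -- iteration 4/4 --
    FD 15: (17.206,-29.975) -> (13.072,-44.394) [heading=254, draw]
    RT 45: heading 254 -> 209
  ]
  -- iteration 3/3 --
  FD 9: (13.072,-44.394) -> (5.2,-48.758) [heading=209, draw]
  RT 53: heading 209 -> 156
  REPEAT 4 [
    -- iteration 1/4 --
    FD 15: (5.2,-48.758) -> (-8.503,-42.656) [heading=156, draw]
    RT 45: heading 156 -> 111
    -- iteration 2/4 --
    FD 15: (-8.503,-42.656) -> (-13.878,-28.653) [heading=111, draw]
    RT 45: heading 111 -> 66
    -- iteration 3/4 --
    FD 15: (-13.878,-28.653) -> (-7.777,-14.95) [heading=66, draw]
    RT 45: heading 66 -> 21
    -- iteration 4/4 --
    FD 15: (-7.777,-14.95) -> (6.226,-9.574) [heading=21, draw]
    RT 45: heading 21 -> 336
  ]
]
FD 17: (6.226,-9.574) -> (21.757,-16.489) [heading=336, draw]
FD 13: (21.757,-16.489) -> (33.633,-21.776) [heading=336, draw]
FD 15: (33.633,-21.776) -> (47.336,-27.877) [heading=336, draw]
Final: pos=(47.336,-27.877), heading=336, 20 segment(s) drawn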